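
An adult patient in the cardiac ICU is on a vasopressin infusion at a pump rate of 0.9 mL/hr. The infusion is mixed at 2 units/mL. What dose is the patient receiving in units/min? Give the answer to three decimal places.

0.030 units/min

Drug rate = 0.9 mL/hr × 2 units/mL = 1.8 units/hr
1.8 units/hr ÷ 60 min/hr = 0.03 units/min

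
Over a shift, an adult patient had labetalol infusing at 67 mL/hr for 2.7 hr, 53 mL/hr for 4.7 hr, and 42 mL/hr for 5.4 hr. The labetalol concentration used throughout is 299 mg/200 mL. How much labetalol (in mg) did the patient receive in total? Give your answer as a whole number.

Concentration = 299 mg ÷ 200 mL = 1.495 mg/mL
Stage 1: 67 mL/hr × 2.7 hr = 180.9 mL → 180.9 mL × 1.495 mg/mL = 270.4455 mg
Stage 2: 53 mL/hr × 4.7 hr = 249.1 mL → 249.1 mL × 1.495 mg/mL = 372.4045 mg
Stage 3: 42 mL/hr × 5.4 hr = 226.8 mL → 226.8 mL × 1.495 mg/mL = 339.066 mg
Total = 270.4455 + 372.4045 + 339.066 = 981.916 mg

982 mg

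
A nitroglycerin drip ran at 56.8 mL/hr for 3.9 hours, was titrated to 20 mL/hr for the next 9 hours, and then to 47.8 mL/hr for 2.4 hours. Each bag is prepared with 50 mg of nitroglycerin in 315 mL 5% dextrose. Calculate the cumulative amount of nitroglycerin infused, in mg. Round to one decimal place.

Concentration = 50 mg ÷ 315 mL = 0.1587302 mg/mL
Stage 1: 56.8 mL/hr × 3.9 hr = 221.52 mL → 221.52 mL × 0.1587302 mg/mL = 35.1619 mg
Stage 2: 20 mL/hr × 9 hr = 180 mL → 180 mL × 0.1587302 mg/mL = 28.57143 mg
Stage 3: 47.8 mL/hr × 2.4 hr = 114.72 mL → 114.72 mL × 0.1587302 mg/mL = 18.20952 mg
Total = 35.1619 + 28.57143 + 18.20952 = 81.94286 mg

81.9 mg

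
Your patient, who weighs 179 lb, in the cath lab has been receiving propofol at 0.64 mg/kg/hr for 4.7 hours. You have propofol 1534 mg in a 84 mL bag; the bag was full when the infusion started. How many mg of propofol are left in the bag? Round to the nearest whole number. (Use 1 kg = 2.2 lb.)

Weight = 179 lb ÷ 2.2 lb/kg = 81.36364 kg
Dose = 0.64 mg/kg/hr × 81.36364 kg = 52.07273 mg/hr
Concentration = 1534 mg ÷ 84 mL = 18.2619 mg/mL
Rate = 52.07273 mg/hr ÷ 18.2619 mg/mL = 2.85144 mL/hr
Volume infused = 2.85144 mL/hr × 4.7 hr = 13.40177 mL
Volume remaining = 84 − 13.40177 = 70.59823 mL
Drug remaining = 70.59823 mL × 18.2619 mg/mL = 1289.258 mg

1289 mg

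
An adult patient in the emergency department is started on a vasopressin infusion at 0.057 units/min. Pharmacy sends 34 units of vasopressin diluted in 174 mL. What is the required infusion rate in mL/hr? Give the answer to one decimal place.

0.057 units/min × 60 min/hr = 3.42 units/hr
Concentration = 34 units ÷ 174 mL = 0.1954023 units/mL
Rate = 3.42 units/hr ÷ 0.1954023 units/mL = 17.50235 mL/hr

17.5 mL/hr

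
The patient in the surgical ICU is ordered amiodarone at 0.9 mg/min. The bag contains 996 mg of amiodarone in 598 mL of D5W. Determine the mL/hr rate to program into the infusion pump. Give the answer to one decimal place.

32.4 mL/hr

0.9 mg/min × 60 min/hr = 54 mg/hr
Concentration = 996 mg ÷ 598 mL = 1.665552 mg/mL
Rate = 54 mg/hr ÷ 1.665552 mg/mL = 32.42169 mL/hr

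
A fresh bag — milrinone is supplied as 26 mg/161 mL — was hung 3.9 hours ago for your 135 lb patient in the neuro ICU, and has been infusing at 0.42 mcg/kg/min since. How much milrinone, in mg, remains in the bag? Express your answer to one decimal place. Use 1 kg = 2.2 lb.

Weight = 135 lb ÷ 2.2 lb/kg = 61.36364 kg
Dose = 0.42 mcg/kg/min × 61.36364 kg = 25.77273 mcg/min
25.77273 mcg/min × 60 min/hr = 1546.364 mcg/hr
Concentration = 26 mg ÷ 161 mL = 0.1614907 mg/mL = 161.4907 mcg/mL
Rate = 1546.364 mcg/hr ÷ 161.4907 mcg/mL = 9.575559 mL/hr
Volume infused = 9.575559 mL/hr × 3.9 hr = 37.34468 mL
Volume remaining = 161 − 37.34468 = 123.6553 mL
Drug remaining = 123.6553 mL × 161.4907 mcg/mL = 19969.18 mcg = 19.96918 mg

20.0 mg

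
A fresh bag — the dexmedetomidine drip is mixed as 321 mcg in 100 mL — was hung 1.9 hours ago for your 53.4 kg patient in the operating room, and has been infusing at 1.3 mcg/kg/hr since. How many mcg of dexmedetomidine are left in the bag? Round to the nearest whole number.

189 mcg

Dose = 1.3 mcg/kg/hr × 53.4 kg = 69.42 mcg/hr
Concentration = 321 mcg ÷ 100 mL = 3.21 mcg/mL
Rate = 69.42 mcg/hr ÷ 3.21 mcg/mL = 21.62617 mL/hr
Volume infused = 21.62617 mL/hr × 1.9 hr = 41.08972 mL
Volume remaining = 100 − 41.08972 = 58.91028 mL
Drug remaining = 58.91028 mL × 3.21 mcg/mL = 189.102 mcg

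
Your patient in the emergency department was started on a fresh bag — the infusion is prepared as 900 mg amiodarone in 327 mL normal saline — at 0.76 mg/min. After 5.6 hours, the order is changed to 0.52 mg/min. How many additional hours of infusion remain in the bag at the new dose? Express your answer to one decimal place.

Initial rate:
0.76 mg/min × 60 min/hr = 45.6 mg/hr
Concentration = 900 mg ÷ 327 mL = 2.752294 mg/mL
Rate = 45.6 mg/hr ÷ 2.752294 mg/mL = 16.568 mL/hr
Volume infused so far = 16.568 mL/hr × 5.6 hr = 92.7808 mL
Volume remaining = 327 − 92.7808 = 234.2192 mL
New rate:
0.52 mg/min × 60 min/hr = 31.2 mg/hr
Rate = 31.2 mg/hr ÷ 2.752294 mg/mL = 11.336 mL/hr
Time remaining = 234.2192 mL ÷ 11.336 mL/hr = 20.66154 hr

20.7 hours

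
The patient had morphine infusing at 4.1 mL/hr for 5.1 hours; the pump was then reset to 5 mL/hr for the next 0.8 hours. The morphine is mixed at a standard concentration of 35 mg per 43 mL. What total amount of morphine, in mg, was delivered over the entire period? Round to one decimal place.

Concentration = 35 mg ÷ 43 mL = 0.8139535 mg/mL
Stage 1: 4.1 mL/hr × 5.1 hr = 20.91 mL → 20.91 mL × 0.8139535 mg/mL = 17.01977 mg
Stage 2: 5 mL/hr × 0.8 hr = 4 mL → 4 mL × 0.8139535 mg/mL = 3.255814 mg
Total = 17.01977 + 3.255814 = 20.27558 mg

20.3 mg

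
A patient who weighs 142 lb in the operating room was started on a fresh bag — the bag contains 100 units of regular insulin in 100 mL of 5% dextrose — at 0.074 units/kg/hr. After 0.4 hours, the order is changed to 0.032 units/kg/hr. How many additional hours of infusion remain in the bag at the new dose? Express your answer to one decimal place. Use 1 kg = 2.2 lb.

47.5 hours

Initial rate:
Weight = 142 lb ÷ 2.2 lb/kg = 64.54545 kg
Dose = 0.074 units/kg/hr × 64.54545 kg = 4.776364 units/hr
Concentration = 100 units ÷ 100 mL = 1 units/mL
Rate = 4.776364 units/hr ÷ 1 units/mL = 4.776364 mL/hr
Volume infused so far = 4.776364 mL/hr × 0.4 hr = 1.910545 mL
Volume remaining = 100 − 1.910545 = 98.08945 mL
New rate:
Dose = 0.032 units/kg/hr × 64.54545 kg = 2.065455 units/hr
Rate = 2.065455 units/hr ÷ 1 units/mL = 2.065455 mL/hr
Time remaining = 98.08945 mL ÷ 2.065455 mL/hr = 47.49049 hr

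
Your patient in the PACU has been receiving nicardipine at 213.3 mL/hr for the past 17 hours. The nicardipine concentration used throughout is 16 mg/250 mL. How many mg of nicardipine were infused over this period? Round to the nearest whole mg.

232 mg

Concentration = 16 mg ÷ 250 mL = 0.064 mg/mL
Drug rate = 213.3 mL/hr × 0.064 mg/mL = 13.6512 mg/hr
Total = 13.6512 mg/hr × 17 hr = 232.0704 mg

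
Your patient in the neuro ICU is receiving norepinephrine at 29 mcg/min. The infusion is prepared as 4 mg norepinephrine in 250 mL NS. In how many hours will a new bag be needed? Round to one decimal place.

2.3 hours

29 mcg/min × 60 min/hr = 1740 mcg/hr
Concentration = 4 mg ÷ 250 mL = 0.016 mg/mL = 16 mcg/mL
Rate = 1740 mcg/hr ÷ 16 mcg/mL = 108.75 mL/hr
Duration = 250 mL ÷ 108.75 mL/hr = 2.298851 hr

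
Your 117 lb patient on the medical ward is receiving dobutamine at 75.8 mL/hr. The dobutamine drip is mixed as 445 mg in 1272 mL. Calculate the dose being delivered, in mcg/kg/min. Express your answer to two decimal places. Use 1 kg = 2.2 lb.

Weight = 117 lb ÷ 2.2 lb/kg = 53.18182 kg
Concentration = 445 mg ÷ 1272 mL = 0.3498428 mg/mL = 349.8428 mcg/mL
Drug rate = 75.8 mL/hr × 349.8428 mcg/mL = 26518.08 mcg/hr
26518.08 mcg/hr ÷ 60 min/hr = 441.968 mcg/min
441.968 mcg/min ÷ 53.18182 kg = 8.31051 mcg/kg/min

8.31 mcg/kg/min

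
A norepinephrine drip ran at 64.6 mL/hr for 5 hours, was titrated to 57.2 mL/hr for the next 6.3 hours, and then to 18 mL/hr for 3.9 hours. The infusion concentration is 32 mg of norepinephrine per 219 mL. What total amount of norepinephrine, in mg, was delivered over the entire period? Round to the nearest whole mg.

Concentration = 32 mg ÷ 219 mL = 0.1461187 mg/mL
Stage 1: 64.6 mL/hr × 5 hr = 323 mL → 323 mL × 0.1461187 mg/mL = 47.19635 mg
Stage 2: 57.2 mL/hr × 6.3 hr = 360.36 mL → 360.36 mL × 0.1461187 mg/mL = 52.65534 mg
Stage 3: 18 mL/hr × 3.9 hr = 70.2 mL → 70.2 mL × 0.1461187 mg/mL = 10.25753 mg
Total = 47.19635 + 52.65534 + 10.25753 = 110.1092 mg

110 mg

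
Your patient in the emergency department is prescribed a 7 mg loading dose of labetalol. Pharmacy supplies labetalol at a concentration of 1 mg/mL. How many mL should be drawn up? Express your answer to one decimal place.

7.0 mL

Volume = 7 mg ÷ 1 mg/mL = 7 mL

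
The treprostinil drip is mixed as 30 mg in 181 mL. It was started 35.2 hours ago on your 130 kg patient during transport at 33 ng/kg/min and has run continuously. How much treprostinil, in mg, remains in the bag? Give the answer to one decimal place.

Dose = 33 ng/kg/min × 130 kg = 4290 ng/min
4290 ng/min × 60 min/hr = 257400 ng/hr
Concentration = 30 mg ÷ 181 mL = 0.1657459 mg/mL = 165745.9 ng/mL
Rate = 257400 ng/hr ÷ 165745.9 ng/mL = 1.55298 mL/hr
Volume infused = 1.55298 mL/hr × 35.2 hr = 54.6649 mL
Volume remaining = 181 − 54.6649 = 126.3351 mL
Drug remaining = 126.3351 mL × 165745.9 ng/mL = 20939520 ng = 20.93952 mg

20.9 mg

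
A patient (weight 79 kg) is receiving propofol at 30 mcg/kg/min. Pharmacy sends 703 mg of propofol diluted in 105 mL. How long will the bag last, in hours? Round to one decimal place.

Dose = 30 mcg/kg/min × 79 kg = 2370 mcg/min
2370 mcg/min × 60 min/hr = 142200 mcg/hr
Concentration = 703 mg ÷ 105 mL = 6.695238 mg/mL = 6695.238 mcg/mL
Rate = 142200 mcg/hr ÷ 6695.238 mcg/mL = 21.23898 mL/hr
Duration = 105 mL ÷ 21.23898 mL/hr = 4.943741 hr

4.9 hours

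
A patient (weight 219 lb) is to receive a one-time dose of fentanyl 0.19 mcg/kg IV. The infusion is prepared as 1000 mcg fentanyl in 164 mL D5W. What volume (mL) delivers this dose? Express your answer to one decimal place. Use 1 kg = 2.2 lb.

Weight = 219 lb ÷ 2.2 lb/kg = 99.54545 kg
Dose = 0.19 mcg/kg × 99.54545 kg = 18.91364 mcg
Concentration = 1000 mcg ÷ 164 mL = 6.097561 mcg/mL
Volume = 18.91364 mcg ÷ 6.097561 mcg/mL = 3.101836 mL

3.1 mL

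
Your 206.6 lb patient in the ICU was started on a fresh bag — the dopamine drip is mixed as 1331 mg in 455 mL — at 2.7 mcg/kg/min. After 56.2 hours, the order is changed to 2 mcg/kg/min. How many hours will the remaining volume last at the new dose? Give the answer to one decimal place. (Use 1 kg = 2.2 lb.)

Initial rate:
Weight = 206.6 lb ÷ 2.2 lb/kg = 93.90909 kg
Dose = 2.7 mcg/kg/min × 93.90909 kg = 253.5545 mcg/min
253.5545 mcg/min × 60 min/hr = 15213.27 mcg/hr
Concentration = 1331 mg ÷ 455 mL = 2.925275 mg/mL = 2925.275 mcg/mL
Rate = 15213.27 mcg/hr ÷ 2925.275 mcg/mL = 5.20063 mL/hr
Volume infused so far = 5.20063 mL/hr × 56.2 hr = 292.2754 mL
Volume remaining = 455 − 292.2754 = 162.7246 mL
New rate:
Dose = 2 mcg/kg/min × 93.90909 kg = 187.8182 mcg/min
187.8182 mcg/min × 60 min/hr = 11269.09 mcg/hr
Rate = 11269.09 mcg/hr ÷ 2925.275 mcg/mL = 3.852319 mL/hr
Time remaining = 162.7246 mL ÷ 3.852319 mL/hr = 42.24068 hr

42.2 hours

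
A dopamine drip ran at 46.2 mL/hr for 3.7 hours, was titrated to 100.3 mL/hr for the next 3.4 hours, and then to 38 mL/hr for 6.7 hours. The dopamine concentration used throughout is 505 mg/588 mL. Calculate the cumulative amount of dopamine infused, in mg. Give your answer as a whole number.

Concentration = 505 mg ÷ 588 mL = 0.8588435 mg/mL
Stage 1: 46.2 mL/hr × 3.7 hr = 170.94 mL → 170.94 mL × 0.8588435 mg/mL = 146.8107 mg
Stage 2: 100.3 mL/hr × 3.4 hr = 341.02 mL → 341.02 mL × 0.8588435 mg/mL = 292.8828 mg
Stage 3: 38 mL/hr × 6.7 hr = 254.6 mL → 254.6 mL × 0.8588435 mg/mL = 218.6616 mg
Total = 146.8107 + 292.8828 + 218.6616 = 658.3551 mg

658 mg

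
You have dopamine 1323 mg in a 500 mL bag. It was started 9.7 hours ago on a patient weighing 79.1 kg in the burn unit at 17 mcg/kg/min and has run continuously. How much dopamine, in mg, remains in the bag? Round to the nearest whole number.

Dose = 17 mcg/kg/min × 79.1 kg = 1344.7 mcg/min
1344.7 mcg/min × 60 min/hr = 80682 mcg/hr
Concentration = 1323 mg ÷ 500 mL = 2.646 mg/mL = 2646 mcg/mL
Rate = 80682 mcg/hr ÷ 2646 mcg/mL = 30.49206 mL/hr
Volume infused = 30.49206 mL/hr × 9.7 hr = 295.773 mL
Volume remaining = 500 − 295.773 = 204.227 mL
Drug remaining = 204.227 mL × 2646 mcg/mL = 540384.6 mcg = 540.3846 mg

540 mg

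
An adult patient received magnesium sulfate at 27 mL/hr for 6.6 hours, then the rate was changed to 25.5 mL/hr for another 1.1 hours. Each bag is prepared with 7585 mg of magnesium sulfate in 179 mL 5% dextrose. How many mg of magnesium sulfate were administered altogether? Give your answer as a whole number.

8740 mg

Concentration = 7585 mg ÷ 179 mL = 42.3743 mg/mL
Stage 1: 27 mL/hr × 6.6 hr = 178.2 mL → 178.2 mL × 42.3743 mg/mL = 7551.101 mg
Stage 2: 25.5 mL/hr × 1.1 hr = 28.05 mL → 28.05 mL × 42.3743 mg/mL = 1188.599 mg
Total = 7551.101 + 1188.599 = 8739.7 mg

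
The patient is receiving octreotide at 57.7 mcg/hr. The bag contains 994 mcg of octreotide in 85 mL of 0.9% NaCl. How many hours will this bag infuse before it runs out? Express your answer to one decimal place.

17.2 hours

Concentration = 994 mcg ÷ 85 mL = 11.69412 mcg/mL
Rate = 57.7 mcg/hr ÷ 11.69412 mcg/mL = 4.934105 mL/hr
Duration = 85 mL ÷ 4.934105 mL/hr = 17.22704 hr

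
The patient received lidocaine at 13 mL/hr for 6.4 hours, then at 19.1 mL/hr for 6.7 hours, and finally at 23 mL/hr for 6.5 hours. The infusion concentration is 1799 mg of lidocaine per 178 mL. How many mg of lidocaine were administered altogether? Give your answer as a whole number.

3645 mg

Concentration = 1799 mg ÷ 178 mL = 10.10674 mg/mL
Stage 1: 13 mL/hr × 6.4 hr = 83.2 mL → 83.2 mL × 10.10674 mg/mL = 840.8809 mg
Stage 2: 19.1 mL/hr × 6.7 hr = 127.97 mL → 127.97 mL × 10.10674 mg/mL = 1293.36 mg
Stage 3: 23 mL/hr × 6.5 hr = 149.5 mL → 149.5 mL × 10.10674 mg/mL = 1510.958 mg
Total = 840.8809 + 1293.36 + 1510.958 = 3645.198 mg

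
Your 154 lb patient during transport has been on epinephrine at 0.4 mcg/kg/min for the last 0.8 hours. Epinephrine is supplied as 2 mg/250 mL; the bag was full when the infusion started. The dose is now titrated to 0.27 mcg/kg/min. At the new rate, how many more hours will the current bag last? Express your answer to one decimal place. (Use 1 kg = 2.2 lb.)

0.6 hours

Initial rate:
Weight = 154 lb ÷ 2.2 lb/kg = 70 kg
Dose = 0.4 mcg/kg/min × 70 kg = 28 mcg/min
28 mcg/min × 60 min/hr = 1680 mcg/hr
Concentration = 2 mg ÷ 250 mL = 0.008 mg/mL = 8 mcg/mL
Rate = 1680 mcg/hr ÷ 8 mcg/mL = 210 mL/hr
Volume infused so far = 210 mL/hr × 0.8 hr = 168 mL
Volume remaining = 250 − 168 = 82 mL
New rate:
Dose = 0.27 mcg/kg/min × 70 kg = 18.9 mcg/min
18.9 mcg/min × 60 min/hr = 1134 mcg/hr
Rate = 1134 mcg/hr ÷ 8 mcg/mL = 141.75 mL/hr
Time remaining = 82 mL ÷ 141.75 mL/hr = 0.5784832 hr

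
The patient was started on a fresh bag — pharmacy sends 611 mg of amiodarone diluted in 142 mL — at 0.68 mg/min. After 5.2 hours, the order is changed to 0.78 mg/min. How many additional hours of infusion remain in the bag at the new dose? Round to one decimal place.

Initial rate:
0.68 mg/min × 60 min/hr = 40.8 mg/hr
Concentration = 611 mg ÷ 142 mL = 4.302817 mg/mL
Rate = 40.8 mg/hr ÷ 4.302817 mg/mL = 9.48216 mL/hr
Volume infused so far = 9.48216 mL/hr × 5.2 hr = 49.30723 mL
Volume remaining = 142 − 49.30723 = 92.69277 mL
New rate:
0.78 mg/min × 60 min/hr = 46.8 mg/hr
Rate = 46.8 mg/hr ÷ 4.302817 mg/mL = 10.8766 mL/hr
Time remaining = 92.69277 mL ÷ 10.8766 mL/hr = 8.522222 hr

8.5 hours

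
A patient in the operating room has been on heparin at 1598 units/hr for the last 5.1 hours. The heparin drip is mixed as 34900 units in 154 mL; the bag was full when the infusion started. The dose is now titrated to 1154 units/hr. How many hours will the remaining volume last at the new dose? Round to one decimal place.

Initial rate:
Concentration = 34900 units ÷ 154 mL = 226.6234 units/mL
Rate = 1598 units/hr ÷ 226.6234 units/mL = 7.051347 mL/hr
Volume infused so far = 7.051347 mL/hr × 5.1 hr = 35.96187 mL
Volume remaining = 154 − 35.96187 = 118.0381 mL
New rate:
Rate = 1154 units/hr ÷ 226.6234 units/mL = 5.092149 mL/hr
Time remaining = 118.0381 mL ÷ 5.092149 mL/hr = 23.18042 hr

23.2 hours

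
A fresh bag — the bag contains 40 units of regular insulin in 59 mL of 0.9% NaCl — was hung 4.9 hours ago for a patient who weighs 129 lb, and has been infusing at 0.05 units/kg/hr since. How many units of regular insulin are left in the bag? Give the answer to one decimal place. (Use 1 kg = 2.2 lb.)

Weight = 129 lb ÷ 2.2 lb/kg = 58.63636 kg
Dose = 0.05 units/kg/hr × 58.63636 kg = 2.931818 units/hr
Concentration = 40 units ÷ 59 mL = 0.6779661 units/mL
Rate = 2.931818 units/hr ÷ 0.6779661 units/mL = 4.324432 mL/hr
Volume infused = 4.324432 mL/hr × 4.9 hr = 21.18972 mL
Volume remaining = 59 − 21.18972 = 37.81028 mL
Drug remaining = 37.81028 mL × 0.6779661 units/mL = 25.63409 units

25.6 units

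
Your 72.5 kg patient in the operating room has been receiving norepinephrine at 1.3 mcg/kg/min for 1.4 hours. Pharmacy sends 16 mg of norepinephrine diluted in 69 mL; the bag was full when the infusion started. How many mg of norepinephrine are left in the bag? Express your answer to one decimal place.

Dose = 1.3 mcg/kg/min × 72.5 kg = 94.25 mcg/min
94.25 mcg/min × 60 min/hr = 5655 mcg/hr
Concentration = 16 mg ÷ 69 mL = 0.2318841 mg/mL = 231.8841 mcg/mL
Rate = 5655 mcg/hr ÷ 231.8841 mcg/mL = 24.38719 mL/hr
Volume infused = 24.38719 mL/hr × 1.4 hr = 34.14206 mL
Volume remaining = 69 − 34.14206 = 34.85794 mL
Drug remaining = 34.85794 mL × 231.8841 mcg/mL = 8083 mcg = 8.083 mg

8.1 mg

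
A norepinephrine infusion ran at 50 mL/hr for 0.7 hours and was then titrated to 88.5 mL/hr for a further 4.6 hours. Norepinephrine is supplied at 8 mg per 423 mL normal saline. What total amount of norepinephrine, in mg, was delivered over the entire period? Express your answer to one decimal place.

8.4 mg

Concentration = 8 mg ÷ 423 mL = 0.01891253 mg/mL
Stage 1: 50 mL/hr × 0.7 hr = 35 mL → 35 mL × 0.01891253 mg/mL = 0.6619385 mg
Stage 2: 88.5 mL/hr × 4.6 hr = 407.1 mL → 407.1 mL × 0.01891253 mg/mL = 7.699291 mg
Total = 0.6619385 + 7.699291 = 8.361229 mg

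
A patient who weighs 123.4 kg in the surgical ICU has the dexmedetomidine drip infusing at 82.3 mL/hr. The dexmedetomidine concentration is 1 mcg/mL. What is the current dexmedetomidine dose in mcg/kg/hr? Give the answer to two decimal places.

Drug rate = 82.3 mL/hr × 1 mcg/mL = 82.3 mcg/hr
82.3 mcg/hr ÷ 123.4 kg = 0.6669368 mcg/kg/hr

0.67 mcg/kg/hr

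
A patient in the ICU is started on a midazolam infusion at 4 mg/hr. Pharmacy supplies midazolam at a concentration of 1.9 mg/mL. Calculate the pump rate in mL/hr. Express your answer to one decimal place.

2.1 mL/hr

Rate = 4 mg/hr ÷ 1.9 mg/mL = 2.105263 mL/hr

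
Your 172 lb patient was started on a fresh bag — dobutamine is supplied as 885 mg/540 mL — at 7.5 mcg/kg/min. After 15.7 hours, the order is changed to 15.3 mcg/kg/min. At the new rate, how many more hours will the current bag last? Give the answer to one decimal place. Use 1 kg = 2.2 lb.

Initial rate:
Weight = 172 lb ÷ 2.2 lb/kg = 78.18182 kg
Dose = 7.5 mcg/kg/min × 78.18182 kg = 586.3636 mcg/min
586.3636 mcg/min × 60 min/hr = 35181.82 mcg/hr
Concentration = 885 mg ÷ 540 mL = 1.638889 mg/mL = 1638.889 mcg/mL
Rate = 35181.82 mcg/hr ÷ 1638.889 mcg/mL = 21.46687 mL/hr
Volume infused so far = 21.46687 mL/hr × 15.7 hr = 337.0299 mL
Volume remaining = 540 − 337.0299 = 202.9701 mL
New rate:
Dose = 15.3 mcg/kg/min × 78.18182 kg = 1196.182 mcg/min
1196.182 mcg/min × 60 min/hr = 71770.91 mcg/hr
Rate = 71770.91 mcg/hr ÷ 1638.889 mcg/mL = 43.79242 mL/hr
Time remaining = 202.9701 mL ÷ 43.79242 mL/hr = 4.634823 hr

4.6 hours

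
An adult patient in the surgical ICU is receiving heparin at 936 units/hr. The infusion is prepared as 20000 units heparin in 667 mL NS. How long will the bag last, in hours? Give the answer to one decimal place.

21.4 hours

Concentration = 20000 units ÷ 667 mL = 29.98501 units/mL
Rate = 936 units/hr ÷ 29.98501 units/mL = 31.2156 mL/hr
Duration = 667 mL ÷ 31.2156 mL/hr = 21.36752 hr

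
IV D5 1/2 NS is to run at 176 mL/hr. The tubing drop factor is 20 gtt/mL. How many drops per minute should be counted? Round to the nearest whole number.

176 mL/hr ÷ 60 min/hr = 2.933333 mL/min
2.933333 mL/min × 20 gtt/mL = 58.66667 gtt/min

59 gtt/min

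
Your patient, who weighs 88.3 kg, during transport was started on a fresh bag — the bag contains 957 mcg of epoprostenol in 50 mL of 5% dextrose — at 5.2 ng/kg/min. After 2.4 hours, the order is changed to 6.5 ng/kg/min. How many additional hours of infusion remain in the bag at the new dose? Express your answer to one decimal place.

Initial rate:
Dose = 5.2 ng/kg/min × 88.3 kg = 459.16 ng/min
459.16 ng/min × 60 min/hr = 27549.6 ng/hr
Concentration = 957 mcg ÷ 50 mL = 19.14 mcg/mL = 19140 ng/mL
Rate = 27549.6 ng/hr ÷ 19140 ng/mL = 1.439373 mL/hr
Volume infused so far = 1.439373 mL/hr × 2.4 hr = 3.454495 mL
Volume remaining = 50 − 3.454495 = 46.5455 mL
New rate:
Dose = 6.5 ng/kg/min × 88.3 kg = 573.95 ng/min
573.95 ng/min × 60 min/hr = 34437 ng/hr
Rate = 34437 ng/hr ÷ 19140 ng/mL = 1.799216 mL/hr
Time remaining = 46.5455 mL ÷ 1.799216 mL/hr = 25.86988 hr

25.9 hours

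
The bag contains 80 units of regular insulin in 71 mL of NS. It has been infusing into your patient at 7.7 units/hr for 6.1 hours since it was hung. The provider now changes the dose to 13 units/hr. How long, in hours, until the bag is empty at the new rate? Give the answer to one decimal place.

2.5 hours

Initial rate:
Concentration = 80 units ÷ 71 mL = 1.126761 units/mL
Rate = 7.7 units/hr ÷ 1.126761 units/mL = 6.83375 mL/hr
Volume infused so far = 6.83375 mL/hr × 6.1 hr = 41.68587 mL
Volume remaining = 71 − 41.68587 = 29.31413 mL
New rate:
Rate = 13 units/hr ÷ 1.126761 units/mL = 11.5375 mL/hr
Time remaining = 29.31413 mL ÷ 11.5375 mL/hr = 2.540769 hr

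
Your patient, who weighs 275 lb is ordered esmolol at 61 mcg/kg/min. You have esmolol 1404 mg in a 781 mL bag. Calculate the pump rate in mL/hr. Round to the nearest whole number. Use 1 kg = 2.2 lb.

Weight = 275 lb ÷ 2.2 lb/kg = 125 kg
Dose = 61 mcg/kg/min × 125 kg = 7625 mcg/min
7625 mcg/min × 60 min/hr = 457500 mcg/hr
Concentration = 1404 mg ÷ 781 mL = 1.797695 mg/mL = 1797.695 mcg/mL
Rate = 457500 mcg/hr ÷ 1797.695 mcg/mL = 254.4925 mL/hr

254 mL/hr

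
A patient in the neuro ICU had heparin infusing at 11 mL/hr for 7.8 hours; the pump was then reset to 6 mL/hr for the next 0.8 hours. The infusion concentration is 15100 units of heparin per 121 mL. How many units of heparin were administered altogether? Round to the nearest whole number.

11306 units

Concentration = 15100 units ÷ 121 mL = 124.7934 units/mL
Stage 1: 11 mL/hr × 7.8 hr = 85.8 mL → 85.8 mL × 124.7934 units/mL = 10707.27 units
Stage 2: 6 mL/hr × 0.8 hr = 4.8 mL → 4.8 mL × 124.7934 units/mL = 599.0083 units
Total = 10707.27 + 599.0083 = 11306.28 units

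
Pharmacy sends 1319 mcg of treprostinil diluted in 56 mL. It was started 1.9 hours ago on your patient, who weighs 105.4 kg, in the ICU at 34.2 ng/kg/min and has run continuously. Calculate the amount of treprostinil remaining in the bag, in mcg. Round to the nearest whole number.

Dose = 34.2 ng/kg/min × 105.4 kg = 3604.68 ng/min
3604.68 ng/min × 60 min/hr = 216280.8 ng/hr
Concentration = 1319 mcg ÷ 56 mL = 23.55357 mcg/mL = 23553.57 ng/mL
Rate = 216280.8 ng/hr ÷ 23553.57 ng/mL = 9.182506 mL/hr
Volume infused = 9.182506 mL/hr × 1.9 hr = 17.44676 mL
Volume remaining = 56 − 17.44676 = 38.55324 mL
Drug remaining = 38.55324 mL × 23553.57 ng/mL = 908066.5 ng = 908.0665 mcg

908 mcg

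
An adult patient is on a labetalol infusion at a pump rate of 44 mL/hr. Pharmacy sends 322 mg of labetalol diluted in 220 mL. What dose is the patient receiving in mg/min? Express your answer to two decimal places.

Concentration = 322 mg ÷ 220 mL = 1.463636 mg/mL
Drug rate = 44 mL/hr × 1.463636 mg/mL = 64.4 mg/hr
64.4 mg/hr ÷ 60 min/hr = 1.073333 mg/min

1.07 mg/min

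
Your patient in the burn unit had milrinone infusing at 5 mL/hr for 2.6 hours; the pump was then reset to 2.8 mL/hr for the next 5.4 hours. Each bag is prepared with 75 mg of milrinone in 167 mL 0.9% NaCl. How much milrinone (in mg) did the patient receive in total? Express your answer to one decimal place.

Concentration = 75 mg ÷ 167 mL = 0.4491018 mg/mL
Stage 1: 5 mL/hr × 2.6 hr = 13 mL → 13 mL × 0.4491018 mg/mL = 5.838323 mg
Stage 2: 2.8 mL/hr × 5.4 hr = 15.12 mL → 15.12 mL × 0.4491018 mg/mL = 6.790419 mg
Total = 5.838323 + 6.790419 = 12.62874 mg

12.6 mg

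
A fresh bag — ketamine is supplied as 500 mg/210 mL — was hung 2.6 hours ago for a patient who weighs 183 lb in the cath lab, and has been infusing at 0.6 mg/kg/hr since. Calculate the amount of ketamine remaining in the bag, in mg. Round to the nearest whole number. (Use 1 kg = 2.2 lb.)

Weight = 183 lb ÷ 2.2 lb/kg = 83.18182 kg
Dose = 0.6 mg/kg/hr × 83.18182 kg = 49.90909 mg/hr
Concentration = 500 mg ÷ 210 mL = 2.380952 mg/mL
Rate = 49.90909 mg/hr ÷ 2.380952 mg/mL = 20.96182 mL/hr
Volume infused = 20.96182 mL/hr × 2.6 hr = 54.50073 mL
Volume remaining = 210 − 54.50073 = 155.4993 mL
Drug remaining = 155.4993 mL × 2.380952 mg/mL = 370.2364 mg

370 mg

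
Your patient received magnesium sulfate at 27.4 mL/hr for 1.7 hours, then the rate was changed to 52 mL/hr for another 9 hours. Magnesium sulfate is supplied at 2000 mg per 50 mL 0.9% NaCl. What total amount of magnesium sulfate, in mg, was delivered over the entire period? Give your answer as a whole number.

20583 mg

Concentration = 2000 mg ÷ 50 mL = 40 mg/mL
Stage 1: 27.4 mL/hr × 1.7 hr = 46.58 mL → 46.58 mL × 40 mg/mL = 1863.2 mg
Stage 2: 52 mL/hr × 9 hr = 468 mL → 468 mL × 40 mg/mL = 18720 mg
Total = 1863.2 + 18720 = 20583.2 mg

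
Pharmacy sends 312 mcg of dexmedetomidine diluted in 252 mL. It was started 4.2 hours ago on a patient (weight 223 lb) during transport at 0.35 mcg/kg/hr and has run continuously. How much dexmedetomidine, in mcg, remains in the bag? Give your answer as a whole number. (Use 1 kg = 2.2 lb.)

163 mcg

Weight = 223 lb ÷ 2.2 lb/kg = 101.3636 kg
Dose = 0.35 mcg/kg/hr × 101.3636 kg = 35.47727 mcg/hr
Concentration = 312 mcg ÷ 252 mL = 1.238095 mcg/mL
Rate = 35.47727 mcg/hr ÷ 1.238095 mcg/mL = 28.65472 mL/hr
Volume infused = 28.65472 mL/hr × 4.2 hr = 120.3498 mL
Volume remaining = 252 − 120.3498 = 131.6502 mL
Drug remaining = 131.6502 mL × 1.238095 mcg/mL = 162.9955 mcg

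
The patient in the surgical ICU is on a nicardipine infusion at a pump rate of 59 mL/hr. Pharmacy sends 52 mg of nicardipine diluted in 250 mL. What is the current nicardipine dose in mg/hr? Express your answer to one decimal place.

12.3 mg/hr

Concentration = 52 mg ÷ 250 mL = 0.208 mg/mL
Drug rate = 59 mL/hr × 0.208 mg/mL = 12.272 mg/hr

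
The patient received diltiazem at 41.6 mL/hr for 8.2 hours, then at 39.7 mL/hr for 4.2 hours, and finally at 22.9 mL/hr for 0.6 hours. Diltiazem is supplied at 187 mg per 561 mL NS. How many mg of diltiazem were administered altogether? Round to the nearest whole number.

174 mg

Concentration = 187 mg ÷ 561 mL = 0.3333333 mg/mL
Stage 1: 41.6 mL/hr × 8.2 hr = 341.12 mL → 341.12 mL × 0.3333333 mg/mL = 113.7067 mg
Stage 2: 39.7 mL/hr × 4.2 hr = 166.74 mL → 166.74 mL × 0.3333333 mg/mL = 55.58 mg
Stage 3: 22.9 mL/hr × 0.6 hr = 13.74 mL → 13.74 mL × 0.3333333 mg/mL = 4.58 mg
Total = 113.7067 + 55.58 + 4.58 = 173.8667 mg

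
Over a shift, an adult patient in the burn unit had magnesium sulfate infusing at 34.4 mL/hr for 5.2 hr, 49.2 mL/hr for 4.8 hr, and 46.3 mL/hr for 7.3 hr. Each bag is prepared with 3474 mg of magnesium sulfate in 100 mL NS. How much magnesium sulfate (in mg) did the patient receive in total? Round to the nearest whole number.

26160 mg

Concentration = 3474 mg ÷ 100 mL = 34.74 mg/mL
Stage 1: 34.4 mL/hr × 5.2 hr = 178.88 mL → 178.88 mL × 34.74 mg/mL = 6214.291 mg
Stage 2: 49.2 mL/hr × 4.8 hr = 236.16 mL → 236.16 mL × 34.74 mg/mL = 8204.198 mg
Stage 3: 46.3 mL/hr × 7.3 hr = 337.99 mL → 337.99 mL × 34.74 mg/mL = 11741.77 mg
Total = 6214.291 + 8204.198 + 11741.77 = 26160.26 mg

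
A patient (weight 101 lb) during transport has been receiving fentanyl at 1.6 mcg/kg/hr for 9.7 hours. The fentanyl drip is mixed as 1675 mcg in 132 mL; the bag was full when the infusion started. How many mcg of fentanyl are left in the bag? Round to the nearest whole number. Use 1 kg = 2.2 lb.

Weight = 101 lb ÷ 2.2 lb/kg = 45.90909 kg
Dose = 1.6 mcg/kg/hr × 45.90909 kg = 73.45455 mcg/hr
Concentration = 1675 mcg ÷ 132 mL = 12.68939 mcg/mL
Rate = 73.45455 mcg/hr ÷ 12.68939 mcg/mL = 5.788657 mL/hr
Volume infused = 5.788657 mL/hr × 9.7 hr = 56.14997 mL
Volume remaining = 132 − 56.14997 = 75.85003 mL
Drug remaining = 75.85003 mL × 12.68939 mcg/mL = 962.4909 mcg

962 mcg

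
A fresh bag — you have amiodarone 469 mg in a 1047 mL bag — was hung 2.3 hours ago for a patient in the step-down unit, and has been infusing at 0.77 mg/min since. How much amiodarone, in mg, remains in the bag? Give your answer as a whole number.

0.77 mg/min × 60 min/hr = 46.2 mg/hr
Concentration = 469 mg ÷ 1047 mL = 0.4479465 mg/mL
Rate = 46.2 mg/hr ÷ 0.4479465 mg/mL = 103.1373 mL/hr
Volume infused = 103.1373 mL/hr × 2.3 hr = 237.2158 mL
Volume remaining = 1047 − 237.2158 = 809.7842 mL
Drug remaining = 809.7842 mL × 0.4479465 mg/mL = 362.74 mg

363 mg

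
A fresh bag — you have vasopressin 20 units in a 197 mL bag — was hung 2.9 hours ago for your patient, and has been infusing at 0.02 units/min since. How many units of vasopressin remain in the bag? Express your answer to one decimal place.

0.02 units/min × 60 min/hr = 1.2 units/hr
Concentration = 20 units ÷ 197 mL = 0.1015228 units/mL
Rate = 1.2 units/hr ÷ 0.1015228 units/mL = 11.82 mL/hr
Volume infused = 11.82 mL/hr × 2.9 hr = 34.278 mL
Volume remaining = 197 − 34.278 = 162.722 mL
Drug remaining = 162.722 mL × 0.1015228 units/mL = 16.52 units

16.5 units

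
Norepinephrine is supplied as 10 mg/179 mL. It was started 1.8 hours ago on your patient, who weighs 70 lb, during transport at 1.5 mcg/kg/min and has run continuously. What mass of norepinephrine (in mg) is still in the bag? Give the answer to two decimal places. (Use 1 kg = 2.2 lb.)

Weight = 70 lb ÷ 2.2 lb/kg = 31.81818 kg
Dose = 1.5 mcg/kg/min × 31.81818 kg = 47.72727 mcg/min
47.72727 mcg/min × 60 min/hr = 2863.636 mcg/hr
Concentration = 10 mg ÷ 179 mL = 0.05586592 mg/mL = 55.86592 mcg/mL
Rate = 2863.636 mcg/hr ÷ 55.86592 mcg/mL = 51.25909 mL/hr
Volume infused = 51.25909 mL/hr × 1.8 hr = 92.26636 mL
Volume remaining = 179 − 92.26636 = 86.73364 mL
Drug remaining = 86.73364 mL × 55.86592 mcg/mL = 4845.455 mcg = 4.845455 mg

4.85 mg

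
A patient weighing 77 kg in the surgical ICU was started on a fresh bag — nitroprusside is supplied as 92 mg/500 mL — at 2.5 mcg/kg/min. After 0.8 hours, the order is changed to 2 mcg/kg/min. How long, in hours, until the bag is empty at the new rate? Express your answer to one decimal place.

9.0 hours

Initial rate:
Dose = 2.5 mcg/kg/min × 77 kg = 192.5 mcg/min
192.5 mcg/min × 60 min/hr = 11550 mcg/hr
Concentration = 92 mg ÷ 500 mL = 0.184 mg/mL = 184 mcg/mL
Rate = 11550 mcg/hr ÷ 184 mcg/mL = 62.77174 mL/hr
Volume infused so far = 62.77174 mL/hr × 0.8 hr = 50.21739 mL
Volume remaining = 500 − 50.21739 = 449.7826 mL
New rate:
Dose = 2 mcg/kg/min × 77 kg = 154 mcg/min
154 mcg/min × 60 min/hr = 9240 mcg/hr
Rate = 9240 mcg/hr ÷ 184 mcg/mL = 50.21739 mL/hr
Time remaining = 449.7826 mL ÷ 50.21739 mL/hr = 8.95671 hr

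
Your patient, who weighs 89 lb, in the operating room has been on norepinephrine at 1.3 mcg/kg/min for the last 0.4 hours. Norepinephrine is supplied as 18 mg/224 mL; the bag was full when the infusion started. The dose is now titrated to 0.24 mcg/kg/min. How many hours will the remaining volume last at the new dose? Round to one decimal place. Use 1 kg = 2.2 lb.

28.7 hours

Initial rate:
Weight = 89 lb ÷ 2.2 lb/kg = 40.45455 kg
Dose = 1.3 mcg/kg/min × 40.45455 kg = 52.59091 mcg/min
52.59091 mcg/min × 60 min/hr = 3155.455 mcg/hr
Concentration = 18 mg ÷ 224 mL = 0.08035714 mg/mL = 80.35714 mcg/mL
Rate = 3155.455 mcg/hr ÷ 80.35714 mcg/mL = 39.26788 mL/hr
Volume infused so far = 39.26788 mL/hr × 0.4 hr = 15.70715 mL
Volume remaining = 224 − 15.70715 = 208.2928 mL
New rate:
Dose = 0.24 mcg/kg/min × 40.45455 kg = 9.709091 mcg/min
9.709091 mcg/min × 60 min/hr = 582.5455 mcg/hr
Rate = 582.5455 mcg/hr ÷ 80.35714 mcg/mL = 7.249455 mL/hr
Time remaining = 208.2928 mL ÷ 7.249455 mL/hr = 28.73221 hr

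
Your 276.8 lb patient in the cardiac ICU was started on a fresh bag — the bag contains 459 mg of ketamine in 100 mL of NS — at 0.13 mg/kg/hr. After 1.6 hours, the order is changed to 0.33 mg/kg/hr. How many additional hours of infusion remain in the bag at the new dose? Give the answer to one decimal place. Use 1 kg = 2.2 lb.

10.4 hours

Initial rate:
Weight = 276.8 lb ÷ 2.2 lb/kg = 125.8182 kg
Dose = 0.13 mg/kg/hr × 125.8182 kg = 16.35636 mg/hr
Concentration = 459 mg ÷ 100 mL = 4.59 mg/mL
Rate = 16.35636 mg/hr ÷ 4.59 mg/mL = 3.563478 mL/hr
Volume infused so far = 3.563478 mL/hr × 1.6 hr = 5.701565 mL
Volume remaining = 100 − 5.701565 = 94.29844 mL
New rate:
Dose = 0.33 mg/kg/hr × 125.8182 kg = 41.52 mg/hr
Rate = 41.52 mg/hr ÷ 4.59 mg/mL = 9.045752 mL/hr
Time remaining = 94.29844 mL ÷ 9.045752 mL/hr = 10.42461 hr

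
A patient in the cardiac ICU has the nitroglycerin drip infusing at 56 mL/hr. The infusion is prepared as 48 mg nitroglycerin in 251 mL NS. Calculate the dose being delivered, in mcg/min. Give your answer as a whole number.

Concentration = 48 mg ÷ 251 mL = 0.1912351 mg/mL = 191.2351 mcg/mL
Drug rate = 56 mL/hr × 191.2351 mcg/mL = 10709.16 mcg/hr
10709.16 mcg/hr ÷ 60 min/hr = 178.4861 mcg/min

178 mcg/min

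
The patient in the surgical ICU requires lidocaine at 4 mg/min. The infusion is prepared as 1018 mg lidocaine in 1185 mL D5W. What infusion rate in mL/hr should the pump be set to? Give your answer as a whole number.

4 mg/min × 60 min/hr = 240 mg/hr
Concentration = 1018 mg ÷ 1185 mL = 0.8590717 mg/mL
Rate = 240 mg/hr ÷ 0.8590717 mg/mL = 279.3713 mL/hr

279 mL/hr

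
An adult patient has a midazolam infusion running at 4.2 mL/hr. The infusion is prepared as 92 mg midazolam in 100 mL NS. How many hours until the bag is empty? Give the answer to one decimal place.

23.8 hours

Duration = 100 mL ÷ 4.2 mL/hr = 23.80952 hr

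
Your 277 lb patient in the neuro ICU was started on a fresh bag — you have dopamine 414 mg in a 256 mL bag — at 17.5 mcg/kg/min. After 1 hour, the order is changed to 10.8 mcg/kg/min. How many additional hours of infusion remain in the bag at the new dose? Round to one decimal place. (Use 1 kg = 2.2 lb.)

3.5 hours

Initial rate:
Weight = 277 lb ÷ 2.2 lb/kg = 125.9091 kg
Dose = 17.5 mcg/kg/min × 125.9091 kg = 2203.409 mcg/min
2203.409 mcg/min × 60 min/hr = 132204.5 mcg/hr
Concentration = 414 mg ÷ 256 mL = 1.617188 mg/mL = 1617.188 mcg/mL
Rate = 132204.5 mcg/hr ÷ 1617.188 mcg/mL = 81.74967 mL/hr
Volume infused so far = 81.74967 mL/hr × 1 hr = 81.74967 mL
Volume remaining = 256 − 81.74967 = 174.2503 mL
New rate:
Dose = 10.8 mcg/kg/min × 125.9091 kg = 1359.818 mcg/min
1359.818 mcg/min × 60 min/hr = 81589.09 mcg/hr
Rate = 81589.09 mcg/hr ÷ 1617.188 mcg/mL = 50.45123 mL/hr
Time remaining = 174.2503 mL ÷ 50.45123 mL/hr = 3.453837 hr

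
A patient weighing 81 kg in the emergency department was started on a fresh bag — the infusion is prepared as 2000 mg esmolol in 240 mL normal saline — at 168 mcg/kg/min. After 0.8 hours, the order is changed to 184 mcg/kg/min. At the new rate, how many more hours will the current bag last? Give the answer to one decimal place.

1.5 hours

Initial rate:
Dose = 168 mcg/kg/min × 81 kg = 13608 mcg/min
13608 mcg/min × 60 min/hr = 816480 mcg/hr
Concentration = 2000 mg ÷ 240 mL = 8.333333 mg/mL = 8333.333 mcg/mL
Rate = 816480 mcg/hr ÷ 8333.333 mcg/mL = 97.9776 mL/hr
Volume infused so far = 97.9776 mL/hr × 0.8 hr = 78.38208 mL
Volume remaining = 240 − 78.38208 = 161.6179 mL
New rate:
Dose = 184 mcg/kg/min × 81 kg = 14904 mcg/min
14904 mcg/min × 60 min/hr = 894240 mcg/hr
Rate = 894240 mcg/hr ÷ 8333.333 mcg/mL = 107.3088 mL/hr
Time remaining = 161.6179 mL ÷ 107.3088 mL/hr = 1.506101 hr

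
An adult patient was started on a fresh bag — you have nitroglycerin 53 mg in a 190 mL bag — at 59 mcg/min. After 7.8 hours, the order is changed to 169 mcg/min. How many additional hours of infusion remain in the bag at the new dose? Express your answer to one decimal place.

Initial rate:
59 mcg/min × 60 min/hr = 3540 mcg/hr
Concentration = 53 mg ÷ 190 mL = 0.2789474 mg/mL = 278.9474 mcg/mL
Rate = 3540 mcg/hr ÷ 278.9474 mcg/mL = 12.69057 mL/hr
Volume infused so far = 12.69057 mL/hr × 7.8 hr = 98.98642 mL
Volume remaining = 190 − 98.98642 = 91.01358 mL
New rate:
169 mcg/min × 60 min/hr = 10140 mcg/hr
Rate = 10140 mcg/hr ÷ 278.9474 mcg/mL = 36.35094 mL/hr
Time remaining = 91.01358 mL ÷ 36.35094 mL/hr = 2.503748 hr

2.5 hours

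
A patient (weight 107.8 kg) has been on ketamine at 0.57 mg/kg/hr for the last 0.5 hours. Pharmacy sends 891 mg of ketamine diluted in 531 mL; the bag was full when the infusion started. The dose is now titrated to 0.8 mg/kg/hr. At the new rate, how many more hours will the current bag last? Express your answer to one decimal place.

10.0 hours

Initial rate:
Dose = 0.57 mg/kg/hr × 107.8 kg = 61.446 mg/hr
Concentration = 891 mg ÷ 531 mL = 1.677966 mg/mL
Rate = 61.446 mg/hr ÷ 1.677966 mg/mL = 36.61933 mL/hr
Volume infused so far = 36.61933 mL/hr × 0.5 hr = 18.30967 mL
Volume remaining = 531 − 18.30967 = 512.6903 mL
New rate:
Dose = 0.8 mg/kg/hr × 107.8 kg = 86.24 mg/hr
Rate = 86.24 mg/hr ÷ 1.677966 mg/mL = 51.39556 mL/hr
Time remaining = 512.6903 mL ÷ 51.39556 mL/hr = 9.975383 hr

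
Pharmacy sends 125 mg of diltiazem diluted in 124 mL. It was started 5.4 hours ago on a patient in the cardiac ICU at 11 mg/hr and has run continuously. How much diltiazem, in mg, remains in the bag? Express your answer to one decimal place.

Concentration = 125 mg ÷ 124 mL = 1.008065 mg/mL
Rate = 11 mg/hr ÷ 1.008065 mg/mL = 10.912 mL/hr
Volume infused = 10.912 mL/hr × 5.4 hr = 58.9248 mL
Volume remaining = 124 − 58.9248 = 65.0752 mL
Drug remaining = 65.0752 mL × 1.008065 mg/mL = 65.6 mg

65.6 mg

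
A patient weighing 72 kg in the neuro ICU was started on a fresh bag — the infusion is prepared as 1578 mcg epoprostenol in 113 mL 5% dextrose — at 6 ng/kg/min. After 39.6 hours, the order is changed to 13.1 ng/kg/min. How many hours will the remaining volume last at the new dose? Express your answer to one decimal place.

9.7 hours

Initial rate:
Dose = 6 ng/kg/min × 72 kg = 432 ng/min
432 ng/min × 60 min/hr = 25920 ng/hr
Concentration = 1578 mcg ÷ 113 mL = 13.9646 mcg/mL = 13964.6 ng/mL
Rate = 25920 ng/hr ÷ 13964.6 ng/mL = 1.856122 mL/hr
Volume infused so far = 1.856122 mL/hr × 39.6 hr = 73.50242 mL
Volume remaining = 113 − 73.50242 = 39.49758 mL
New rate:
Dose = 13.1 ng/kg/min × 72 kg = 943.2 ng/min
943.2 ng/min × 60 min/hr = 56592 ng/hr
Rate = 56592 ng/hr ÷ 13964.6 ng/mL = 4.052532 mL/hr
Time remaining = 39.49758 mL ÷ 4.052532 mL/hr = 9.746395 hr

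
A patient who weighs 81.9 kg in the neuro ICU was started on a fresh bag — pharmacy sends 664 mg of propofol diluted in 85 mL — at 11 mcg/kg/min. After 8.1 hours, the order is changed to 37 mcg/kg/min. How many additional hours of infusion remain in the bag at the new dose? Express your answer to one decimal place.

1.2 hours

Initial rate:
Dose = 11 mcg/kg/min × 81.9 kg = 900.9 mcg/min
900.9 mcg/min × 60 min/hr = 54054 mcg/hr
Concentration = 664 mg ÷ 85 mL = 7.811765 mg/mL = 7811.765 mcg/mL
Rate = 54054 mcg/hr ÷ 7811.765 mcg/mL = 6.919563 mL/hr
Volume infused so far = 6.919563 mL/hr × 8.1 hr = 56.04846 mL
Volume remaining = 85 − 56.04846 = 28.95154 mL
New rate:
Dose = 37 mcg/kg/min × 81.9 kg = 3030.3 mcg/min
3030.3 mcg/min × 60 min/hr = 181818 mcg/hr
Rate = 181818 mcg/hr ÷ 7811.765 mcg/mL = 23.27489 mL/hr
Time remaining = 28.95154 mL ÷ 23.27489 mL/hr = 1.243896 hr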